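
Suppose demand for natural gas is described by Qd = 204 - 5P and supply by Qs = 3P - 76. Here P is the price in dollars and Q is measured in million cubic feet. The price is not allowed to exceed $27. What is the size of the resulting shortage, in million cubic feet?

64

Equilibrium: 204 - 5P = 3P - 76, so 280 = 8P and P* = 35, Q* = 29.
The ceiling of 27 is below the equilibrium price 35, so it binds.
At P = 27: Qd = 204 - 5·27 = 69 and Qs = 3·27 - 76 = 5.
Shortage = Qd - Qs = 69 - 5 = 64.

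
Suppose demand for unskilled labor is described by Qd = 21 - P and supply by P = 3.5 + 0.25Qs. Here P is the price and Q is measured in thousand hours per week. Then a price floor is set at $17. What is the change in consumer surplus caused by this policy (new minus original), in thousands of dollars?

-90

Rearranging supply gives Qs = 4P - 14. Setting quantity demanded equal to quantity supplied, 21 - P = 4P - 14, gives P* = 7 and Q* = 14.
Because the floor (17) lies above the market-clearing price, it is binding.
At P = 17: Qd = 21 - 17 = 4 and Qs = 4·17 - 14 = 54.
Consumer surplus without the control is ½ · (21 - 7) · 14 = 98.
With the floor, consumers buy 4 units at 17, so CS = ½ · (21 - 17) · 4 = 8.
Change in consumer surplus = 8 - 98 = -90.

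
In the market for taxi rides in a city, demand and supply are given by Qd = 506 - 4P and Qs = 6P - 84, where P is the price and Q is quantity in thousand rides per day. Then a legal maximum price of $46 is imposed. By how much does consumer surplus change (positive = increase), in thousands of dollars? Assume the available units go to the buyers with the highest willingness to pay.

1735.5

Setting quantity demanded equal to quantity supplied, 506 - 4P = 6P - 84, gives P* = 59 and Q* = 270.
Since 46 < 59, the ceiling is binding.
At P = 46: Qd = 506 - 4·46 = 322 and Qs = 6·46 - 84 = 192.
Consumer surplus without the control is ½ · (126.5 - 59) · 270 = 9112.5.
With the ceiling, 192 units are sold at 46 (assume they go to the highest-value buyers). The demand price at Q = 192 is 78.5, so CS = ½ · [(126.5 - 46) + (78.5 - 46)] · 192 = 10848.
Change in consumer surplus = 10848 - 9112.5 = 1735.5.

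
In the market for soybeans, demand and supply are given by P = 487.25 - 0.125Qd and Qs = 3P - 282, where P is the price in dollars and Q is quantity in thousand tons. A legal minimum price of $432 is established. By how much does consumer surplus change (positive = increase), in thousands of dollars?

Rearranging demand gives Qd = 3898 - 8P. In a free market, 3898 - 8P = 3P - 282 gives the equilibrium P* = 380, Q* = 858.
Since 432 > 380, the floor is binding.
At P = 432: Qd = 3898 - 8·432 = 442 and Qs = 3·432 - 282 = 1014.
Consumer surplus without the control is ½ · (487.25 - 380) · 858 = 46010.25.
With the floor, consumers buy 442 units at 432, so CS = ½ · (487.25 - 432) · 442 = 12210.25.
Change in consumer surplus = 12210.25 - 46010.25 = -33800.

-33800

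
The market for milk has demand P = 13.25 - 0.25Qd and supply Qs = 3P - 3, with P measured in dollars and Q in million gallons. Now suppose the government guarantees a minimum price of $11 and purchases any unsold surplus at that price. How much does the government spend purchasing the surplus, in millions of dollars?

Rearranging demand gives Qd = 53 - 4P. Setting quantity demanded equal to quantity supplied, 53 - 4P = 3P - 3, gives P* = 8 and Q* = 21.
The floor of 11 is above the equilibrium price 8, so it binds.
At P = 11: Qd = 53 - 4·11 = 9 and Qs = 3·11 - 3 = 30.
Surplus = Qs - Qd = 21.
Government expenditure = surplus × support price = 21 × 11 = 231.

231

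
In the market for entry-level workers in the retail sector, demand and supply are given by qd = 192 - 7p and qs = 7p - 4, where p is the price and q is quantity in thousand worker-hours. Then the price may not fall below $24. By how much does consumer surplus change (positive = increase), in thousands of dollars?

Setting quantity demanded equal to quantity supplied, 192 - 7p = 7p - 4, gives p* = 14 and q* = 94.
Because the floor (24) lies above the market-clearing price, it is binding.
At p = 24: qd = 192 - 7·24 = 24 and qs = 7·24 - 4 = 164.
Consumer surplus without the control is ½ · (192/7 - 14) · 94 = 4418/7.
With the floor, consumers buy 24 units at 24, so CS = ½ · (192/7 - 24) · 24 = 288/7.
Change in consumer surplus = 288/7 - 4418/7 = -590.

-590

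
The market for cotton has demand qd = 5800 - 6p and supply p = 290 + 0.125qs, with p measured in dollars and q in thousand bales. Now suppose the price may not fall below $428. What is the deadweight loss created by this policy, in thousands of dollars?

0

Rearranging supply gives qs = 8p - 2320. Equilibrium: 5800 - 6p = 8p - 2320, so 8120 = 14p and p* = 580, q* = 2320.
Since 428 is below p* = 580, the floor does not bind and the free-market outcome prevails.
Since the control does not bind, no trades are prevented and deadweight loss is zero.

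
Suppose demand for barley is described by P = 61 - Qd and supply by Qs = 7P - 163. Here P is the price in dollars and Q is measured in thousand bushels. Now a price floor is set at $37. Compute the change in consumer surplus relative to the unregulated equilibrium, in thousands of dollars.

-256.5

Rearranging demand gives Qd = 61 - P. Without the control the market clears where 61 - P = 7P - 163, i.e. P* = 28 and Q* = 33.
Since 37 > 28, the floor is binding.
At P = 37: Qd = 61 - 37 = 24 and Qs = 7·37 - 163 = 96.
Consumer surplus without the control is ½ · (61 - 28) · 33 = 544.5.
With the floor, consumers buy 24 units at 37, so CS = ½ · (61 - 37) · 24 = 288.
Change in consumer surplus = 288 - 544.5 = -256.5.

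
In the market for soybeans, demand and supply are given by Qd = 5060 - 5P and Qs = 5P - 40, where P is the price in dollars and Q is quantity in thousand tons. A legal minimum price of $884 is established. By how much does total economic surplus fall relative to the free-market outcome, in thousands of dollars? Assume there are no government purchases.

699380

Equilibrium: 5060 - 5P = 5P - 40, so 5100 = 10P and P* = 510, Q* = 2510.
The floor of 884 is above the equilibrium price 510, so it binds.
At P = 884: Qd = 5060 - 5·884 = 640 and Qs = 5·884 - 40 = 4380.
Quantity traded falls to 640. At Q = 640 the demand price is (5060 - 640)/5 = 884 and the supply price is (40 + 640)/5 = 136.
Deadweight loss = ½ · (884 - 136) · (2510 - 640) = ½ · 748 · 1870 = 699380.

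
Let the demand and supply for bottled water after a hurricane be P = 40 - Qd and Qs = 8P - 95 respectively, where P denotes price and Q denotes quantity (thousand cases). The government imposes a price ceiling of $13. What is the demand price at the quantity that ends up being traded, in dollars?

31

Rearranging demand gives Qd = 40 - P. Equilibrium: 40 - P = 8P - 95, so 135 = 9P and P* = 15, Q* = 25.
Since 13 < 15, the ceiling is binding.
At P = 13: Qd = 40 - 13 = 27 and Qs = 8·13 - 95 = 9.
Only 9 units reach the market. On the demand curve, the marginal buyer's willingness to pay at Q = 9 is (40 - 9) = 31.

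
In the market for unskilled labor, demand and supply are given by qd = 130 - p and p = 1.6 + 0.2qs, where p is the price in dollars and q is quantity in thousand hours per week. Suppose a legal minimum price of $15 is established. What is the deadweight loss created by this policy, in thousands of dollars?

0

Rearranging supply gives qs = 5p - 8. Setting quantity demanded equal to quantity supplied, 130 - p = 5p - 8, gives p* = 23 and q* = 107.
The floor of 15 is below the equilibrium price 23, so it is not binding; the market clears at p* = 23, q* = 107.
Since the control does not bind, no trades are prevented and deadweight loss is zero.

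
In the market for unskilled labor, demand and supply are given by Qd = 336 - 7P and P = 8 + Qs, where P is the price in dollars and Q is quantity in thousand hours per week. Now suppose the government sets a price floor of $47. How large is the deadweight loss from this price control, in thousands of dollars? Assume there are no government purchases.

Rearranging supply gives Qs = P - 8. Setting quantity demanded equal to quantity supplied, 336 - 7P = P - 8, gives P* = 43 and Q* = 35.
Because the floor (47) lies above the market-clearing price, it is binding.
At P = 47: Qd = 336 - 7·47 = 7 and Qs = 47 - 8 = 39.
Quantity traded falls to 7. At Q = 7 the demand price is (336 - 7)/7 = 47 and the supply price is 8 + 7 = 15.
Deadweight loss = ½ · (47 - 15) · (35 - 7) = ½ · 32 · 28 = 448.

448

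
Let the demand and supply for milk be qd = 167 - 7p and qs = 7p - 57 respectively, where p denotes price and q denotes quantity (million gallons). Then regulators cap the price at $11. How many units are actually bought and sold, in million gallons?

20

Equilibrium: 167 - 7p = 7p - 57, so 224 = 14p and p* = 16, q* = 55.
The ceiling of 11 is below the equilibrium price 16, so it binds.
At p = 11: qd = 167 - 7·11 = 90 and qs = 7·11 - 57 = 20.
The quantity actually transacted is the short side, supply: 20.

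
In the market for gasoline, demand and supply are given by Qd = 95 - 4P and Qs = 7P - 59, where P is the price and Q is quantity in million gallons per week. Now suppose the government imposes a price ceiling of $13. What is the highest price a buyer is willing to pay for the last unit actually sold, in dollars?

Equilibrium: 95 - 4P = 7P - 59, so 154 = 11P and P* = 14, Q* = 39.
The ceiling of 13 is below the equilibrium price 14, so it binds.
At P = 13: Qd = 95 - 4·13 = 43 and Qs = 7·13 - 59 = 32.
Only 32 units reach the market. On the demand curve, the marginal buyer's willingness to pay at Q = 32 is (95 - 32)/4 = 15.75.

15.75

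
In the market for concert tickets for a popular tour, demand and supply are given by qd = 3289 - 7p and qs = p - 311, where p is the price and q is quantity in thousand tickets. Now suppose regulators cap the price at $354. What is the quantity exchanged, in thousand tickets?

In a free market, 3289 - 7p = p - 311 gives the equilibrium p* = 450, q* = 139.
The ceiling of 354 is below the equilibrium price 450, so it binds.
At p = 354: qd = 3289 - 7·354 = 811 and qs = 354 - 311 = 43.
The quantity actually transacted is the short side, supply: 43.

43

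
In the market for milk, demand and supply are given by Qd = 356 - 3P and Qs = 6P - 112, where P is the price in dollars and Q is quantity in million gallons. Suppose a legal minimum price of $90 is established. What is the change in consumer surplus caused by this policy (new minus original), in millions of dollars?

In a free market, 356 - 3P = 6P - 112 gives the equilibrium P* = 52, Q* = 200.
Since 90 > 52, the floor is binding.
At P = 90: Qd = 356 - 3·90 = 86 and Qs = 6·90 - 112 = 428.
Consumer surplus without the control is ½ · (356/3 - 52) · 200 = 20000/3.
With the floor, consumers buy 86 units at 90, so CS = ½ · (356/3 - 90) · 86 = 3698/3.
Change in consumer surplus = 3698/3 - 20000/3 = -5434.

-5434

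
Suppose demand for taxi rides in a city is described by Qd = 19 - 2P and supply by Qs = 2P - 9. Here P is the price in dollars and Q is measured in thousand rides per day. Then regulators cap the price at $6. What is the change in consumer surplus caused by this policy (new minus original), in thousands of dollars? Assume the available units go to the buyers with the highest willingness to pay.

Without the control the market clears where 19 - 2P = 2P - 9, i.e. P* = 7 and Q* = 5.
The ceiling of 6 is below the equilibrium price 7, so it binds.
At P = 6: Qd = 19 - 2·6 = 7 and Qs = 2·6 - 9 = 3.
Consumer surplus without the control is ½ · (9.5 - 7) · 5 = 6.25.
With the ceiling, 3 units are sold at 6 (assume they go to the highest-value buyers). The demand price at Q = 3 is 8, so CS = ½ · [(9.5 - 6) + (8 - 6)] · 3 = 8.25.
Change in consumer surplus = 8.25 - 6.25 = 2.

2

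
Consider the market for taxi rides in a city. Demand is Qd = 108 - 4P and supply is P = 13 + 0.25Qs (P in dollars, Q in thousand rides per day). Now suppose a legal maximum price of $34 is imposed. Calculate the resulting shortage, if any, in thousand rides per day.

Rearranging supply gives Qs = 4P - 52. Equilibrium: 108 - 4P = 4P - 52, so 160 = 8P and P* = 20, Q* = 28.
Since 34 is above P* = 20, the ceiling does not bind and the free-market outcome prevails.
Since the control does not bind, there is no shortage.

0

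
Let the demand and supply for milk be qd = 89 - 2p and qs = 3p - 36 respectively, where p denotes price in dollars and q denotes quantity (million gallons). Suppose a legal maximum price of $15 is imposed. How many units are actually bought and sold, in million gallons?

9

Setting quantity demanded equal to quantity supplied, 89 - 2p = 3p - 36, gives p* = 25 and q* = 39.
The ceiling of 15 is below the equilibrium price 25, so it binds.
At p = 15: qd = 89 - 2·15 = 59 and qs = 3·15 - 36 = 9.
The quantity actually transacted is the short side, supply: 9.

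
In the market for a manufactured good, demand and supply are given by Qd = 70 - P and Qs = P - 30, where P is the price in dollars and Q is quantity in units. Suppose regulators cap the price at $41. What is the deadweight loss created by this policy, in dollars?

81

Equilibrium: 70 - P = P - 30, so 100 = 2P and P* = 50, Q* = 20.
The ceiling of 41 is below the equilibrium price 50, so it binds.
At P = 41: Qd = 70 - 41 = 29 and Qs = 41 - 30 = 11.
Quantity traded falls to 11. At Q = 11 the demand price is 70 - 11 = 59 and the supply price is 30 + 11 = 41.
Deadweight loss = ½ · (59 - 41) · (20 - 11) = ½ · 18 · 9 = 81.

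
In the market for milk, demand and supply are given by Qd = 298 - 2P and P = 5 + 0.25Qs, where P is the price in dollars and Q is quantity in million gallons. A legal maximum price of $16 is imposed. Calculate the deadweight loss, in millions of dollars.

Rearranging supply gives Qs = 4P - 20. Setting quantity demanded equal to quantity supplied, 298 - 2P = 4P - 20, gives P* = 53 and Q* = 192.
Since 16 < 53, the ceiling is binding.
At P = 16: Qd = 298 - 2·16 = 266 and Qs = 4·16 - 20 = 44.
Quantity traded falls to 44. At Q = 44 the demand price is (298 - 44)/2 = 127 and the supply price is (20 + 44)/4 = 16.
Deadweight loss = ½ · (127 - 16) · (192 - 44) = ½ · 111 · 148 = 8214.

8214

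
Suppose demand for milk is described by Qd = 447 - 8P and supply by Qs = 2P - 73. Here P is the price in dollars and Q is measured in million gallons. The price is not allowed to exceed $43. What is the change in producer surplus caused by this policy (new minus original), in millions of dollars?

Setting quantity demanded equal to quantity supplied, 447 - 8P = 2P - 73, gives P* = 52 and Q* = 31.
Because the ceiling (43) lies below the market-clearing price, it is binding.
At P = 43: Qd = 447 - 8·43 = 103 and Qs = 2·43 - 73 = 13.
Producer surplus without the control is ½ · (52 - 36.5) · 31 = 240.25.
With the ceiling, producers sell 13 units at 43, so PS = ½ · (43 - 36.5) · 13 = 42.25.
Change in producer surplus = 42.25 - 240.25 = -198.

-198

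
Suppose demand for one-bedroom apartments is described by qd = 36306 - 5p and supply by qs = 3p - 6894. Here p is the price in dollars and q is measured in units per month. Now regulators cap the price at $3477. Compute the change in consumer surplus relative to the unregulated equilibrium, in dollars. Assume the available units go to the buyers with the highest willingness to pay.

3473514.9

Setting quantity demanded equal to quantity supplied, 36306 - 5p = 3p - 6894, gives p* = 5400 and q* = 9306.
Because the ceiling (3477) lies below the market-clearing price, it is binding.
At p = 3477: qd = 36306 - 5·3477 = 18921 and qs = 3·3477 - 6894 = 3537.
Consumer surplus without the control is ½ · (7261.2 - 5400) · 9306 = 8660163.6.
With the ceiling, 3537 units are sold at 3477 (assume they go to the highest-value buyers). The demand price at q = 3537 is 6553.8, so CS = ½ · [(7261.2 - 3477) + (6553.8 - 3477)] · 3537 = 12133678.5.
Change in consumer surplus = 12133678.5 - 8660163.6 = 3473514.9.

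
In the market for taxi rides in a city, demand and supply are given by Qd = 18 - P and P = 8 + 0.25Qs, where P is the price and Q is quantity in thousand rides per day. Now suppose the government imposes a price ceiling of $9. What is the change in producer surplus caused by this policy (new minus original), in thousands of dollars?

-6

Rearranging supply gives Qs = 4P - 32. In a free market, 18 - P = 4P - 32 gives the equilibrium P* = 10, Q* = 8.
The ceiling of 9 is below the equilibrium price 10, so it binds.
At P = 9: Qd = 18 - 9 = 9 and Qs = 4·9 - 32 = 4.
Producer surplus without the control is ½ · (10 - 8) · 8 = 8.
With the ceiling, producers sell 4 units at 9, so PS = ½ · (9 - 8) · 4 = 2.
Change in producer surplus = 2 - 8 = -6.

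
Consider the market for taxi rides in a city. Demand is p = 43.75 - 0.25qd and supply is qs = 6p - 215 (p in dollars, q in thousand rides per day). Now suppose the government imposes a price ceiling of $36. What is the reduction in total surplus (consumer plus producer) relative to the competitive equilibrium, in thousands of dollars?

Rearranging demand gives qd = 175 - 4p. Without the control the market clears where 175 - 4p = 6p - 215, i.e. p* = 39 and q* = 19.
Because the ceiling (36) lies below the market-clearing price, it is binding.
At p = 36: qd = 175 - 4·36 = 31 and qs = 6·36 - 215 = 1.
Quantity traded falls to 1. At q = 1 the demand price is (175 - 1)/4 = 43.5 and the supply price is (215 + 1)/6 = 36.
Deadweight loss = ½ · (43.5 - 36) · (19 - 1) = ½ · 7.5 · 18 = 67.5.

67.5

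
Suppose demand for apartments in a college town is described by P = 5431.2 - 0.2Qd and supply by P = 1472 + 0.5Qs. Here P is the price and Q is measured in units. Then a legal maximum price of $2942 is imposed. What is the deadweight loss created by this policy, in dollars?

2581829.6

Rearranging demand gives Qd = 27156 - 5P; rearranging supply gives Qs = 2P - 2944. Equilibrium: 27156 - 5P = 2P - 2944, so 30100 = 7P and P* = 4300, Q* = 5656.
Because the ceiling (2942) lies below the market-clearing price, it is binding.
At P = 2942: Qd = 27156 - 5·2942 = 12446 and Qs = 2·2942 - 2944 = 2940.
Quantity traded falls to 2940. At Q = 2940 the demand price is (27156 - 2940)/5 = 4843.2 and the supply price is (2944 + 2940)/2 = 2942.
Deadweight loss = ½ · (4843.2 - 2942) · (5656 - 2940) = ½ · 1901.2 · 2716 = 2581829.6.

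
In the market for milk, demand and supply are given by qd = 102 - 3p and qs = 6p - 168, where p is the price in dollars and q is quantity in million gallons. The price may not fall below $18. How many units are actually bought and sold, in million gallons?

12

Setting quantity demanded equal to quantity supplied, 102 - 3p = 6p - 168, gives p* = 30 and q* = 12.
Since 18 is below p* = 30, the floor does not bind and the free-market outcome prevails.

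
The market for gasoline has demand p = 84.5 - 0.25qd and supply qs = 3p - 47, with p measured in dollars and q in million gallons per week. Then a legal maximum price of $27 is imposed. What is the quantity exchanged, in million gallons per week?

34

Rearranging demand gives qd = 338 - 4p. Equilibrium: 338 - 4p = 3p - 47, so 385 = 7p and p* = 55, q* = 118.
The ceiling of 27 is below the equilibrium price 55, so it binds.
At p = 27: qd = 338 - 4·27 = 230 and qs = 3·27 - 47 = 34.
The quantity actually transacted is the short side, supply: 34.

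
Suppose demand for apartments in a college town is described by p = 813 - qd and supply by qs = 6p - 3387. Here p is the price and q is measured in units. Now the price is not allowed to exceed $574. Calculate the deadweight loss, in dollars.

Rearranging demand gives qd = 813 - p. In a free market, 813 - p = 6p - 3387 gives the equilibrium p* = 600, q* = 213.
Because the ceiling (574) lies below the market-clearing price, it is binding.
At p = 574: qd = 813 - 574 = 239 and qs = 6·574 - 3387 = 57.
Quantity traded falls to 57. At q = 57 the demand price is 813 - 57 = 756 and the supply price is (3387 + 57)/6 = 574.
Deadweight loss = ½ · (756 - 574) · (213 - 57) = ½ · 182 · 156 = 14196.

14196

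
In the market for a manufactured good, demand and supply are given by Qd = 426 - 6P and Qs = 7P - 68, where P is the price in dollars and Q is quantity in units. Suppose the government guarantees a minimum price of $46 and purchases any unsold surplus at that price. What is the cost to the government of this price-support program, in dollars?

4784

Without the control the market clears where 426 - 6P = 7P - 68, i.e. P* = 38 and Q* = 198.
Because the floor (46) lies above the market-clearing price, it is binding.
At P = 46: Qd = 426 - 6·46 = 150 and Qs = 7·46 - 68 = 254.
Surplus = Qs - Qd = 104.
Government expenditure = surplus × support price = 104 × 46 = 4784.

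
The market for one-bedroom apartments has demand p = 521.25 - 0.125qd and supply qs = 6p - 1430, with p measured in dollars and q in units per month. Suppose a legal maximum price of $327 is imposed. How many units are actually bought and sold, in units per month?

532

Rearranging demand gives qd = 4170 - 8p. Equilibrium: 4170 - 8p = 6p - 1430, so 5600 = 14p and p* = 400, q* = 970.
Since 327 < 400, the ceiling is binding.
At p = 327: qd = 4170 - 8·327 = 1554 and qs = 6·327 - 1430 = 532.
The quantity actually transacted is the short side, supply: 532.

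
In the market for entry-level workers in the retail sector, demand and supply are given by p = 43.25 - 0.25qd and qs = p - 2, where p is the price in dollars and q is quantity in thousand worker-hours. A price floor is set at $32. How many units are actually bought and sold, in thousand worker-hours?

Rearranging demand gives qd = 173 - 4p. Equilibrium: 173 - 4p = p - 2, so 175 = 5p and p* = 35, q* = 33.
Since 32 is below p* = 35, the floor does not bind and the free-market outcome prevails.

33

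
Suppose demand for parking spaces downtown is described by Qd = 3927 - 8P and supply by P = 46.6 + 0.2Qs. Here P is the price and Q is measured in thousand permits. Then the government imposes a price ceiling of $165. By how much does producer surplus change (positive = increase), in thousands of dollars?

-151822.5

Rearranging supply gives Qs = 5P - 233. In a free market, 3927 - 8P = 5P - 233 gives the equilibrium P* = 320, Q* = 1367.
Since 165 < 320, the ceiling is binding.
At P = 165: Qd = 3927 - 8·165 = 2607 and Qs = 5·165 - 233 = 592.
Producer surplus without the control is ½ · (320 - 46.6) · 1367 = 186868.9.
With the ceiling, producers sell 592 units at 165, so PS = ½ · (165 - 46.6) · 592 = 35046.4.
Change in producer surplus = 35046.4 - 186868.9 = -151822.5.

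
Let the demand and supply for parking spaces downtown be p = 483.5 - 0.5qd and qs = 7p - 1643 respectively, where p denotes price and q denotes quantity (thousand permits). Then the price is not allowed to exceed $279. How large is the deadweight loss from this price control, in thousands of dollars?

Rearranging demand gives qd = 967 - 2p. Equilibrium: 967 - 2p = 7p - 1643, so 2610 = 9p and p* = 290, q* = 387.
Because the ceiling (279) lies below the market-clearing price, it is binding.
At p = 279: qd = 967 - 2·279 = 409 and qs = 7·279 - 1643 = 310.
Quantity traded falls to 310. At q = 310 the demand price is (967 - 310)/2 = 328.5 and the supply price is (1643 + 310)/7 = 279.
Deadweight loss = ½ · (328.5 - 279) · (387 - 310) = ½ · 49.5 · 77 = 1905.75.

1905.75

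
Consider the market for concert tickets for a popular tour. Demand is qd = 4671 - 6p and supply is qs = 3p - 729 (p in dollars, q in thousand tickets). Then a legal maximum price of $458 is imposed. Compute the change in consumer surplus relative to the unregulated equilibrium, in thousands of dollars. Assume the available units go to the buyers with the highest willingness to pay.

Equilibrium: 4671 - 6p = 3p - 729, so 5400 = 9p and p* = 600, q* = 1071.
Since 458 < 600, the ceiling is binding.
At p = 458: qd = 4671 - 6·458 = 1923 and qs = 3·458 - 729 = 645.
Consumer surplus without the control is ½ · (778.5 - 600) · 1071 = 95586.75.
With the ceiling, 645 units are sold at 458 (assume they go to the highest-value buyers). The demand price at q = 645 is 671, so CS = ½ · [(778.5 - 458) + (671 - 458)] · 645 = 172053.75.
Change in consumer surplus = 172053.75 - 95586.75 = 76467.

76467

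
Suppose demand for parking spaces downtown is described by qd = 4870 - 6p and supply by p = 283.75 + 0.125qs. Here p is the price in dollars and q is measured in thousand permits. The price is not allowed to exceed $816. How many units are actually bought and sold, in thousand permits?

Rearranging supply gives qs = 8p - 2270. Setting quantity demanded equal to quantity supplied, 4870 - 6p = 8p - 2270, gives p* = 510 and q* = 1810.
The ceiling of 816 is above the equilibrium price 510, so it is not binding; the market clears at p* = 510, q* = 1810.

1810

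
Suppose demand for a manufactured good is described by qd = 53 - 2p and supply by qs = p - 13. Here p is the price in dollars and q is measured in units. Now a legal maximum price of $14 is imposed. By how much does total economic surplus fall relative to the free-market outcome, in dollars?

Without the control the market clears where 53 - 2p = p - 13, i.e. p* = 22 and q* = 9.
The ceiling of 14 is below the equilibrium price 22, so it binds.
At p = 14: qd = 53 - 2·14 = 25 and qs = 14 - 13 = 1.
Quantity traded falls to 1. At q = 1 the demand price is (53 - 1)/2 = 26 and the supply price is 13 + 1 = 14.
Deadweight loss = ½ · (26 - 14) · (9 - 1) = ½ · 12 · 8 = 48.

48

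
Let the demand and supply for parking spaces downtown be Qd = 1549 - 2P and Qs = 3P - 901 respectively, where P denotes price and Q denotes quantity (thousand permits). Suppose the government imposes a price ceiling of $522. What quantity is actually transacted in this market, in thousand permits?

569

Equilibrium: 1549 - 2P = 3P - 901, so 2450 = 5P and P* = 490, Q* = 569.
The ceiling of 522 is above the equilibrium price 490, so it is not binding; the market clears at P* = 490, Q* = 569.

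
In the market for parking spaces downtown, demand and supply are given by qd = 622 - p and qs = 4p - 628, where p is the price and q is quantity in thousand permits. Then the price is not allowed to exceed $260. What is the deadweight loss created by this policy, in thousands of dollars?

0

Setting quantity demanded equal to quantity supplied, 622 - p = 4p - 628, gives p* = 250 and q* = 372.
Since 260 is above p* = 250, the ceiling does not bind and the free-market outcome prevails.
Since the control does not bind, no trades are prevented and deadweight loss is zero.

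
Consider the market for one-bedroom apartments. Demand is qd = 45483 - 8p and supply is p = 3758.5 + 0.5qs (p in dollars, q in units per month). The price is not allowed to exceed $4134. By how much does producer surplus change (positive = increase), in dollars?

Rearranging supply gives qs = 2p - 7517. Equilibrium: 45483 - 8p = 2p - 7517, so 53000 = 10p and p* = 5300, q* = 3083.
Because the ceiling (4134) lies below the market-clearing price, it is binding.
At p = 4134: qd = 45483 - 8·4134 = 12411 and qs = 2·4134 - 7517 = 751.
Producer surplus without the control is ½ · (5300 - 3758.5) · 3083 = 2376222.25.
With the ceiling, producers sell 751 units at 4134, so PS = ½ · (4134 - 3758.5) · 751 = 141000.25.
Change in producer surplus = 141000.25 - 2376222.25 = -2235222.

-2235222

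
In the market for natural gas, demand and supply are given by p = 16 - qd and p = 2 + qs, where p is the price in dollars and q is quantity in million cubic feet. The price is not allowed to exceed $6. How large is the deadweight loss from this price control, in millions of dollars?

Rearranging demand gives qd = 16 - p; rearranging supply gives qs = p - 2. Equilibrium: 16 - p = p - 2, so 18 = 2p and p* = 9, q* = 7.
Because the ceiling (6) lies below the market-clearing price, it is binding.
At p = 6: qd = 16 - 6 = 10 and qs = 6 - 2 = 4.
Quantity traded falls to 4. At q = 4 the demand price is 16 - 4 = 12 and the supply price is 2 + 4 = 6.
Deadweight loss = ½ · (12 - 6) · (7 - 4) = ½ · 6 · 3 = 9.

9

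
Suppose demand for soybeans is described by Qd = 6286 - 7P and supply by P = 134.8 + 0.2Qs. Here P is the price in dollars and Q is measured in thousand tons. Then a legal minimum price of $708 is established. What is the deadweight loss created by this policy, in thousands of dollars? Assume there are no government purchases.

137625.6

Rearranging supply gives Qs = 5P - 674. Setting quantity demanded equal to quantity supplied, 6286 - 7P = 5P - 674, gives P* = 580 and Q* = 2226.
Since 708 > 580, the floor is binding.
At P = 708: Qd = 6286 - 7·708 = 1330 and Qs = 5·708 - 674 = 2866.
Quantity traded falls to 1330. At Q = 1330 the demand price is (6286 - 1330)/7 = 708 and the supply price is (674 + 1330)/5 = 400.8.
Deadweight loss = ½ · (708 - 400.8) · (2226 - 1330) = ½ · 307.2 · 896 = 137625.6.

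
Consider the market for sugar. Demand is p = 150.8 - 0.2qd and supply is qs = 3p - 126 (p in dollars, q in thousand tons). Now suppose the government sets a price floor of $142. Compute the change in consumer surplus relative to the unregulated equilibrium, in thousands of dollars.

-3968

Rearranging demand gives qd = 754 - 5p. Without the control the market clears where 754 - 5p = 3p - 126, i.e. p* = 110 and q* = 204.
Because the floor (142) lies above the market-clearing price, it is binding.
At p = 142: qd = 754 - 5·142 = 44 and qs = 3·142 - 126 = 300.
Consumer surplus without the control is ½ · (150.8 - 110) · 204 = 4161.6.
With the floor, consumers buy 44 units at 142, so CS = ½ · (150.8 - 142) · 44 = 193.6.
Change in consumer surplus = 193.6 - 4161.6 = -3968.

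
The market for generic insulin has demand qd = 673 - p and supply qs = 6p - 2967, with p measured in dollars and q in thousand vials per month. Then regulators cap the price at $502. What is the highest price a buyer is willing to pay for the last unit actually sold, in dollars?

628

In a free market, 673 - p = 6p - 2967 gives the equilibrium p* = 520, q* = 153.
Because the ceiling (502) lies below the market-clearing price, it is binding.
At p = 502: qd = 673 - 502 = 171 and qs = 6·502 - 2967 = 45.
Only 45 units reach the market. On the demand curve, the marginal buyer's willingness to pay at q = 45 is (673 - 45) = 628.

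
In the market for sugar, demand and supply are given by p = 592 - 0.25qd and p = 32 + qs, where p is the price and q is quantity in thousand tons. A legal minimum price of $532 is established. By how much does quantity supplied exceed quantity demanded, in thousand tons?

260

Rearranging demand gives qd = 2368 - 4p; rearranging supply gives qs = p - 32. In a free market, 2368 - 4p = p - 32 gives the equilibrium p* = 480, q* = 448.
Since 532 > 480, the floor is binding.
At p = 532: qd = 2368 - 4·532 = 240 and qs = 532 - 32 = 500.
Surplus = qs - qd = 500 - 240 = 260.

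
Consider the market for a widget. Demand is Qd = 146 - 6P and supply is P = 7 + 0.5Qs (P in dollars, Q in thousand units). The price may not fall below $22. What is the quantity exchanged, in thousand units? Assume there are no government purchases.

14

Rearranging supply gives Qs = 2P - 14. Equilibrium: 146 - 6P = 2P - 14, so 160 = 8P and P* = 20, Q* = 26.
The floor of 22 is above the equilibrium price 20, so it binds.
At P = 22: Qd = 146 - 6·22 = 14 and Qs = 2·22 - 14 = 30.
The quantity actually transacted is the short side, demand: 14.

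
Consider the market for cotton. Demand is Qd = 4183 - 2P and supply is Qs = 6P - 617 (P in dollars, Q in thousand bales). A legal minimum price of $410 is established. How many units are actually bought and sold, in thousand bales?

Equilibrium: 4183 - 2P = 6P - 617, so 4800 = 8P and P* = 600, Q* = 2983.
The floor of 410 is below the equilibrium price 600, so it is not binding; the market clears at P* = 600, Q* = 2983.

2983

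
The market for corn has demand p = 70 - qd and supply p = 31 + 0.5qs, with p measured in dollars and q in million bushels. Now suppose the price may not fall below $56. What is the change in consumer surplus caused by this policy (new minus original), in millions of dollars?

-240

Rearranging demand gives qd = 70 - p; rearranging supply gives qs = 2p - 62. Without the control the market clears where 70 - p = 2p - 62, i.e. p* = 44 and q* = 26.
Since 56 > 44, the floor is binding.
At p = 56: qd = 70 - 56 = 14 and qs = 2·56 - 62 = 50.
Consumer surplus without the control is ½ · (70 - 44) · 26 = 338.
With the floor, consumers buy 14 units at 56, so CS = ½ · (70 - 56) · 14 = 98.
Change in consumer surplus = 98 - 338 = -240.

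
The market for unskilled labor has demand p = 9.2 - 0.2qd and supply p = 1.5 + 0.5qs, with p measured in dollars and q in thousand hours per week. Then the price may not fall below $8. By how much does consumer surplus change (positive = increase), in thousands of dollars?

Rearranging demand gives qd = 46 - 5p; rearranging supply gives qs = 2p - 3. Setting quantity demanded equal to quantity supplied, 46 - 5p = 2p - 3, gives p* = 7 and q* = 11.
Since 8 > 7, the floor is binding.
At p = 8: qd = 46 - 5·8 = 6 and qs = 2·8 - 3 = 13.
Consumer surplus without the control is ½ · (9.2 - 7) · 11 = 12.1.
With the floor, consumers buy 6 units at 8, so CS = ½ · (9.2 - 8) · 6 = 3.6.
Change in consumer surplus = 3.6 - 12.1 = -8.5.

-8.5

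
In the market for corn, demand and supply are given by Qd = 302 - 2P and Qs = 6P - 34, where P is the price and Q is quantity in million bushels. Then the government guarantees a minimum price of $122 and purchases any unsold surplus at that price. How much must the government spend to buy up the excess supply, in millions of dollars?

78080

Equilibrium: 302 - 2P = 6P - 34, so 336 = 8P and P* = 42, Q* = 218.
Since 122 > 42, the floor is binding.
At P = 122: Qd = 302 - 2·122 = 58 and Qs = 6·122 - 34 = 698.
Surplus = Qs - Qd = 640.
Government expenditure = surplus × support price = 640 × 122 = 78080.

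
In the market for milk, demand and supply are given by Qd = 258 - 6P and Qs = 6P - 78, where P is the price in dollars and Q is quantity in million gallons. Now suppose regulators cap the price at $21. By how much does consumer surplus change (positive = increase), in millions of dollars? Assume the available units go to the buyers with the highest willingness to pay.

Equilibrium: 258 - 6P = 6P - 78, so 336 = 12P and P* = 28, Q* = 90.
Because the ceiling (21) lies below the market-clearing price, it is binding.
At P = 21: Qd = 258 - 6·21 = 132 and Qs = 6·21 - 78 = 48.
Consumer surplus without the control is ½ · (43 - 28) · 90 = 675.
With the ceiling, 48 units are sold at 21 (assume they go to the highest-value buyers). The demand price at Q = 48 is 35, so CS = ½ · [(43 - 21) + (35 - 21)] · 48 = 864.
Change in consumer surplus = 864 - 675 = 189.

189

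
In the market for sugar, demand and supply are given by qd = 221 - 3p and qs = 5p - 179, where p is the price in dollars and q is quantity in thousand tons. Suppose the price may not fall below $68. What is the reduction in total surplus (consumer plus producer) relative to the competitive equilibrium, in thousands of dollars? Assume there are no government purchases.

777.6

In a free market, 221 - 3p = 5p - 179 gives the equilibrium p* = 50, q* = 71.
The floor of 68 is above the equilibrium price 50, so it binds.
At p = 68: qd = 221 - 3·68 = 17 and qs = 5·68 - 179 = 161.
Quantity traded falls to 17. At q = 17 the demand price is (221 - 17)/3 = 68 and the supply price is (179 + 17)/5 = 39.2.
Deadweight loss = ½ · (68 - 39.2) · (71 - 17) = ½ · 28.8 · 54 = 777.6.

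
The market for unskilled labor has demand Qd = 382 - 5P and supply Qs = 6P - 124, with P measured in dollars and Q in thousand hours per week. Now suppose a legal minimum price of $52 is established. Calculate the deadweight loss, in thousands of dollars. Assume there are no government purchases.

165

In a free market, 382 - 5P = 6P - 124 gives the equilibrium P* = 46, Q* = 152.
Because the floor (52) lies above the market-clearing price, it is binding.
At P = 52: Qd = 382 - 5·52 = 122 and Qs = 6·52 - 124 = 188.
Quantity traded falls to 122. At Q = 122 the demand price is (382 - 122)/5 = 52 and the supply price is (124 + 122)/6 = 41.
Deadweight loss = ½ · (52 - 41) · (152 - 122) = ½ · 11 · 30 = 165.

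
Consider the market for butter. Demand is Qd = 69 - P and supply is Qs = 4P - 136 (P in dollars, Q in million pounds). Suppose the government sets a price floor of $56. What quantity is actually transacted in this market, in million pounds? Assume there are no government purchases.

Setting quantity demanded equal to quantity supplied, 69 - P = 4P - 136, gives P* = 41 and Q* = 28.
Since 56 > 41, the floor is binding.
At P = 56: Qd = 69 - 56 = 13 and Qs = 4·56 - 136 = 88.
The quantity actually transacted is the short side, demand: 13.

13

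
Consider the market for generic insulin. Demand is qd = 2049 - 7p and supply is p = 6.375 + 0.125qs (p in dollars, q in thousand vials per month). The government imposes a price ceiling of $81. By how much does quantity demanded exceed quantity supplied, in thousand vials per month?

885

Rearranging supply gives qs = 8p - 51. Without the control the market clears where 2049 - 7p = 8p - 51, i.e. p* = 140 and q* = 1069.
The ceiling of 81 is below the equilibrium price 140, so it binds.
At p = 81: qd = 2049 - 7·81 = 1482 and qs = 8·81 - 51 = 597.
Shortage = qd - qs = 1482 - 597 = 885.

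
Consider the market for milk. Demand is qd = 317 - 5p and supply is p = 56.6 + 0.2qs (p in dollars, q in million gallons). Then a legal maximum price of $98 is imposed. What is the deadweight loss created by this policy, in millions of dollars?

Rearranging supply gives qs = 5p - 283. Equilibrium: 317 - 5p = 5p - 283, so 600 = 10p and p* = 60, q* = 17.
Since 98 is above p* = 60, the ceiling does not bind and the free-market outcome prevails.
Since the control does not bind, no trades are prevented and deadweight loss is zero.

0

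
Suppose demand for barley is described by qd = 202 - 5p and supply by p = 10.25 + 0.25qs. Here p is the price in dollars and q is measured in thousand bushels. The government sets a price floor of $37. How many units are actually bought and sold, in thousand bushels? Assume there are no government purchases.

17

Rearranging supply gives qs = 4p - 41. Without the control the market clears where 202 - 5p = 4p - 41, i.e. p* = 27 and q* = 67.
The floor of 37 is above the equilibrium price 27, so it binds.
At p = 37: qd = 202 - 5·37 = 17 and qs = 4·37 - 41 = 107.
The quantity actually transacted is the short side, demand: 17.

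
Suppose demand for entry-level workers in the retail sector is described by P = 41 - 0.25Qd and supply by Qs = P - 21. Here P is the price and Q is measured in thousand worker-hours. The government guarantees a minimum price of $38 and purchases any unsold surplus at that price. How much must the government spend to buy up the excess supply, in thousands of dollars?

Rearranging demand gives Qd = 164 - 4P. Setting quantity demanded equal to quantity supplied, 164 - 4P = P - 21, gives P* = 37 and Q* = 16.
The floor of 38 is above the equilibrium price 37, so it binds.
At P = 38: Qd = 164 - 4·38 = 12 and Qs = 38 - 21 = 17.
Surplus = Qs - Qd = 5.
Government expenditure = surplus × support price = 5 × 38 = 190.

190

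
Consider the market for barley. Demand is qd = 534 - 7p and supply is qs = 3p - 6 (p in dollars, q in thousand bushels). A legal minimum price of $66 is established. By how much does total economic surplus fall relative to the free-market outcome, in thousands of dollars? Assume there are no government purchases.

Without the control the market clears where 534 - 7p = 3p - 6, i.e. p* = 54 and q* = 156.
Since 66 > 54, the floor is binding.
At p = 66: qd = 534 - 7·66 = 72 and qs = 3·66 - 6 = 192.
Quantity traded falls to 72. At q = 72 the demand price is (534 - 72)/7 = 66 and the supply price is (6 + 72)/3 = 26.
Deadweight loss = ½ · (66 - 26) · (156 - 72) = ½ · 40 · 84 = 1680.

1680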